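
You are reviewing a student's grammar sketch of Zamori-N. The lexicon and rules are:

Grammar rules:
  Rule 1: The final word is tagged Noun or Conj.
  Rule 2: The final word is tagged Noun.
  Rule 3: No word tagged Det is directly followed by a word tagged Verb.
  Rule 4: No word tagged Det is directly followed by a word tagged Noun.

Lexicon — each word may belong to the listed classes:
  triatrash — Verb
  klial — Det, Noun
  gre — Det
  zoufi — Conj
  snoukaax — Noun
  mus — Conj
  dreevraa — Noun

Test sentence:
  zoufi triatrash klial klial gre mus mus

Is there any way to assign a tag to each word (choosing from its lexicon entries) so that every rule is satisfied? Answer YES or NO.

NO

Candidates per position — 1:zoufi {Conj}; 2:triatrash {Verb}; 3:klial {Det,Noun}; 4:klial {Det,Noun}; 5:gre {Det}; 6:mus {Conj}; 7:mus {Conj}.
Rule 2 cannot be satisfied by any choice of tags from the lexicon.
So there is no consistent tagging.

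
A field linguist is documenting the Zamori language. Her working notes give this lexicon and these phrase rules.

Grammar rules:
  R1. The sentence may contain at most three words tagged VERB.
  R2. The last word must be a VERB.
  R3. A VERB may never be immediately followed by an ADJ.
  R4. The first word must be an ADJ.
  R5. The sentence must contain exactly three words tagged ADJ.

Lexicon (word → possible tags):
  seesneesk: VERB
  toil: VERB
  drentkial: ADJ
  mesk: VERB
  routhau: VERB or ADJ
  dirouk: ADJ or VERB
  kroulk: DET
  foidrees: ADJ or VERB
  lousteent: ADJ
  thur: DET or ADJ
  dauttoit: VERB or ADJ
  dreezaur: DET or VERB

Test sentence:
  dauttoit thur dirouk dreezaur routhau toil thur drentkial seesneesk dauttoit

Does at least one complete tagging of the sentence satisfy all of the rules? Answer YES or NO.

NO

Candidates per position — 1:dauttoit {VERB,ADJ}; 2:thur {DET,ADJ}; 3:dirouk {ADJ,VERB}; 4:dreezaur {DET,VERB}; 5:routhau {VERB,ADJ}; 6:toil {VERB}; 7:thur {DET,ADJ}; 8:drentkial {ADJ}; 9:seesneesk {VERB}; 10:dauttoit {VERB,ADJ}.
Every candidate sequence violates at least one rule; no consistent tagging exists.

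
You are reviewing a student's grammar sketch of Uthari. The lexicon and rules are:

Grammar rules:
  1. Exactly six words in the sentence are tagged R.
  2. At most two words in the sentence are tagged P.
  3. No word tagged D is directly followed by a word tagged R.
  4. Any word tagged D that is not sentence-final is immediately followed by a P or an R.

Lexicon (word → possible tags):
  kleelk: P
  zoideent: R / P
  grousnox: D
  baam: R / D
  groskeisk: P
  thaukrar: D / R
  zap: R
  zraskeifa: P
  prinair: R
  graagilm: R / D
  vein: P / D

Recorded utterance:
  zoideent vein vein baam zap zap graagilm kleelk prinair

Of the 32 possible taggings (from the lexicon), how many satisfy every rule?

Candidates per position — 1:zoideent {R,P}; 2:vein {P,D}; 3:vein {P,D}; 4:baam {R,D}; 5:zap {R}; 6:zap {R}; 7:graagilm {R,D}; 8:kleelk {P}; 9:prinair {R}.
There are 32 candidate sequences in total.
The sequences that satisfy every rule: R D P R R R R P R.
Count = 1.

1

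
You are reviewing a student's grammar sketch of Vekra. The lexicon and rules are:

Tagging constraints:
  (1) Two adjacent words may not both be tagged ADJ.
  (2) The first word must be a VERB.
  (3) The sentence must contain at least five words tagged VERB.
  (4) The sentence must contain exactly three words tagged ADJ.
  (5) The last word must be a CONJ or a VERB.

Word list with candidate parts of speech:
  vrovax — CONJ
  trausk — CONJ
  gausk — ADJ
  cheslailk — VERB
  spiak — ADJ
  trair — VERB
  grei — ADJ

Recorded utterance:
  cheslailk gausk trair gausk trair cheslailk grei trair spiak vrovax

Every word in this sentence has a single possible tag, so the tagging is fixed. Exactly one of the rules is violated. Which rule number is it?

4

Fixed tagging: VERB ADJ VERB ADJ VERB VERB ADJ VERB ADJ CONJ.
Checking each rule: R1 ✓, R2 ✓, R3 ✓, R4 ✗, R5 ✓.
Only rule 4 fails.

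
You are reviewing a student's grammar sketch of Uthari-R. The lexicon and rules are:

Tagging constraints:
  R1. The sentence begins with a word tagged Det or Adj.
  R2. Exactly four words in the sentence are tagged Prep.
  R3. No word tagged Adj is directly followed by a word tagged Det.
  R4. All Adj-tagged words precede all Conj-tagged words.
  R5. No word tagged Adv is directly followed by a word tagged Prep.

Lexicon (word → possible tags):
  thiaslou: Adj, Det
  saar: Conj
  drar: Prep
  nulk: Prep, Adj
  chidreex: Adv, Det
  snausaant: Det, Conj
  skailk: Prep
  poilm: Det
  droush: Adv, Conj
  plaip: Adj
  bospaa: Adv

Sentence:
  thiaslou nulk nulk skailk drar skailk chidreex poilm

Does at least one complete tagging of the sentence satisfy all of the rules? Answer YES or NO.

YES

Candidates per position — 1:thiaslou {Adj,Det}; 2:nulk {Prep,Adj}; 3:nulk {Prep,Adj}; 4:skailk {Prep}; 5:drar {Prep}; 6:skailk {Prep}; 7:chidreex {Adv,Det}; 8:poilm {Det}.
One satisfying assignment: Adj Adj Prep Prep Prep Prep Det Det.
Rule-by-rule: rule 1 ok; rule 2 ok; rule 3 ok; rule 4 ok; rule 5 ok.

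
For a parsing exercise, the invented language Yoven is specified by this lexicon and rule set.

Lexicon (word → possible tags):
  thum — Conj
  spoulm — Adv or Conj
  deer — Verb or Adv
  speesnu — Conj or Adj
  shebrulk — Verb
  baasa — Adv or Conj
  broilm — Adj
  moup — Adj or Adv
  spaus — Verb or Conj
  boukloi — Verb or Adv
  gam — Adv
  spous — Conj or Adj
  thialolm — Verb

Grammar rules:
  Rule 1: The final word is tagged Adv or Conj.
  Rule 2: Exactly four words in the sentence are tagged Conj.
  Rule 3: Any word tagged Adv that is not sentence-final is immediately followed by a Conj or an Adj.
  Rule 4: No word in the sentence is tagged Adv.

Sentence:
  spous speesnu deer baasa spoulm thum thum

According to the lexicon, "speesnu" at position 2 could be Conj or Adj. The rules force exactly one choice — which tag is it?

Candidates per position — 1:spous {Conj,Adj}; 2:speesnu {Conj,Adj}; 3:deer {Verb,Adv}; 4:baasa {Adv,Conj}; 5:spoulm {Adv,Conj}; 6:thum {Conj}; 7:thum {Conj}.
If word 3 were Adv, no tagging could satisfy rule 4; so word 3 is Verb.
If word 4 were Adv, no tagging could satisfy rule 4; so word 4 is Conj.
If word 5 were Adv, no tagging could satisfy rule 4; so word 5 is Conj.
If word 1 were Conj, no tagging could satisfy rule 2; so word 1 is Adj.
If word 2 were Conj, no tagging could satisfy rule 2; so word 2 is Adj.
That leaves exactly one tagging: Adj Adj Verb Conj Conj Conj Conj.
Verifying each rule — rule 1 satisfied; rule 2 satisfied; rule 3 satisfied; rule 4 satisfied.

Adj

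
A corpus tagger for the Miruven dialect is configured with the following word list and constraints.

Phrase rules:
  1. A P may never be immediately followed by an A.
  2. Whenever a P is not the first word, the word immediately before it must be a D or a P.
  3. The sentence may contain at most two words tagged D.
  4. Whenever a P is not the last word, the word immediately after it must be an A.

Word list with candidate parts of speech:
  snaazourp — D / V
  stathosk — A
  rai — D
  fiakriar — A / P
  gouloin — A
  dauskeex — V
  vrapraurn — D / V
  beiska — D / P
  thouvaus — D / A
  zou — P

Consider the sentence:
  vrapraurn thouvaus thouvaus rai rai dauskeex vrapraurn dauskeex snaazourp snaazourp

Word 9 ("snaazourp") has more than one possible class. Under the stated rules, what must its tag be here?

V

Candidates per position — 1:vrapraurn {D,V}; 2:thouvaus {D,A}; 3:thouvaus {D,A}; 4:rai {D}; 5:rai {D}; 6:dauskeex {V}; 7:vrapraurn {D,V}; 8:dauskeex {V}; 9:snaazourp {D,V}; 10:snaazourp {D,V}.
If word 1 were D, no tagging could satisfy rule 3; so word 1 is V.
If word 2 were D, no tagging could satisfy rule 3; so word 2 is A.
If word 3 were D, no tagging could satisfy rule 3; so word 3 is A.
If word 7 were D, no tagging could satisfy rule 3; so word 7 is V.
If word 9 were D, no tagging could satisfy rule 3; so word 9 is V.
If word 10 were D, no tagging could satisfy rule 3; so word 10 is V.
The unique satisfying tagging is: V A A D D V V V V V.
Check: rule 1 ✓; rule 2 ✓; rule 3 ✓; rule 4 ✓.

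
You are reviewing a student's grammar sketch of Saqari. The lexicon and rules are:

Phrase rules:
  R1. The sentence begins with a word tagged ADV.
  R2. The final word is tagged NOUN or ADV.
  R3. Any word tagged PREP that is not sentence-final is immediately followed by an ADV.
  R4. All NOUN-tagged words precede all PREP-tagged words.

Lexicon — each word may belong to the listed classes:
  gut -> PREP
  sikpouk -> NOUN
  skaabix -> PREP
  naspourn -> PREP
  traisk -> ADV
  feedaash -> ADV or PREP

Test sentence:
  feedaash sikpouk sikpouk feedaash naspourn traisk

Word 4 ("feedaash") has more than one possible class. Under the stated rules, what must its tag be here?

ADV

Candidates per position — 1:feedaash {ADV,PREP}; 2:sikpouk {NOUN}; 3:sikpouk {NOUN}; 4:feedaash {ADV,PREP}; 5:naspourn {PREP}; 6:traisk {ADV}.
Position 1: tagging it PREP would leave rule 1 unsatisfiable, so it must be ADV.
Position 4: tagging it PREP would leave rule 3 unsatisfiable, so it must be ADV.
So the tagging must be: ADV NOUN NOUN ADV PREP ADV.
Checking: rule 1 satisfied; rule 2 satisfied; rule 3 satisfied; rule 4 satisfied.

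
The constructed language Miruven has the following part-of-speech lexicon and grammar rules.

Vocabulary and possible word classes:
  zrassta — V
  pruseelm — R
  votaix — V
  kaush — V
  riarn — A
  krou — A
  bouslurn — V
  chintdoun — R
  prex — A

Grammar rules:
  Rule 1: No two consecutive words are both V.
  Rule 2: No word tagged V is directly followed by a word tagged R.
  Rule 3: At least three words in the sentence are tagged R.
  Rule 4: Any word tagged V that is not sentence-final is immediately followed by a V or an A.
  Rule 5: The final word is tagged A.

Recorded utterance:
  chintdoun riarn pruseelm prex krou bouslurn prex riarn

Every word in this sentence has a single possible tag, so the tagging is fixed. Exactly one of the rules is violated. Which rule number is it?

Fixed tagging: R A R A A V A A.
Rule check: R1 ok, R2 ok, R3 fails, R4 ok, R5 ok.
Only rule 3 fails.

3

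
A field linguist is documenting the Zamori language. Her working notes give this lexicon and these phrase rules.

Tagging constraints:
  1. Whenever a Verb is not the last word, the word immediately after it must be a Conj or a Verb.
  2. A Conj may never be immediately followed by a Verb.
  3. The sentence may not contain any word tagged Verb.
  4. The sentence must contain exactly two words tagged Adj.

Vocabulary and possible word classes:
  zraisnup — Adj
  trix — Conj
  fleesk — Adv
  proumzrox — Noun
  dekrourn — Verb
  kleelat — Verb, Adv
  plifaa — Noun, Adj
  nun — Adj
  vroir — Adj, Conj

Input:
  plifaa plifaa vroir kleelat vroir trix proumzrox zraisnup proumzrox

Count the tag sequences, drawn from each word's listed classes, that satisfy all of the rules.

Candidates per position — 1:plifaa {Noun,Adj}; 2:plifaa {Noun,Adj}; 3:vroir {Adj,Conj}; 4:kleelat {Verb,Adv}; 5:vroir {Adj,Conj}; 6:trix {Conj}; 7:proumzrox {Noun}; 8:zraisnup {Adj}; 9:proumzrox {Noun}.
There are 32 candidate sequences in total.
The sequences that satisfy every rule: Noun Noun Adj Adv Conj Conj Noun Adj Noun; Noun Noun Conj Adv Adj Conj Noun Adj Noun; Noun Adj Conj Adv Conj Conj Noun Adj Noun; Adj Noun Conj Adv Conj Conj Noun Adj Noun.
Count = 4.

4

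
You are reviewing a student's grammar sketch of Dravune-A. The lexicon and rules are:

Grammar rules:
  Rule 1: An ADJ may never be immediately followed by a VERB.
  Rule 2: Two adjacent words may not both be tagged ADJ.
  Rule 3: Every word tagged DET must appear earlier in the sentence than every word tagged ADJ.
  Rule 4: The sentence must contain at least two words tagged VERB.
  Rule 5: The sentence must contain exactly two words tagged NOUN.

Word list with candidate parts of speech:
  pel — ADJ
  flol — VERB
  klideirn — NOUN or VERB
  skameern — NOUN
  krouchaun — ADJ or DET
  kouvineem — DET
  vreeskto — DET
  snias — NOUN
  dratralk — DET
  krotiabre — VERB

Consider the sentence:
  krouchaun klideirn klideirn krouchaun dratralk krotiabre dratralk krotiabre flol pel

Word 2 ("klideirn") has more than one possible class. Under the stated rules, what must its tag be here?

NOUN

Candidates per position — 1:krouchaun {ADJ,DET}; 2:klideirn {NOUN,VERB}; 3:klideirn {NOUN,VERB}; 4:krouchaun {ADJ,DET}; 5:dratralk {DET}; 6:krotiabre {VERB}; 7:dratralk {DET}; 8:krotiabre {VERB}; 9:flol {VERB}; 10:pel {ADJ}.
If word 1 were ADJ, no tagging could satisfy rule 3; so word 1 is DET.
If word 2 were VERB, no tagging could satisfy rule 5; so word 2 is NOUN.
If word 3 were VERB, no tagging could satisfy rule 5; so word 3 is NOUN.
If word 4 were ADJ, no tagging could satisfy rule 3; so word 4 is DET.
The unique satisfying tagging is: DET NOUN NOUN DET DET VERB DET VERB VERB ADJ.
Checking: rule 1 holds; rule 2 holds; rule 3 holds; rule 4 holds; rule 5 holds.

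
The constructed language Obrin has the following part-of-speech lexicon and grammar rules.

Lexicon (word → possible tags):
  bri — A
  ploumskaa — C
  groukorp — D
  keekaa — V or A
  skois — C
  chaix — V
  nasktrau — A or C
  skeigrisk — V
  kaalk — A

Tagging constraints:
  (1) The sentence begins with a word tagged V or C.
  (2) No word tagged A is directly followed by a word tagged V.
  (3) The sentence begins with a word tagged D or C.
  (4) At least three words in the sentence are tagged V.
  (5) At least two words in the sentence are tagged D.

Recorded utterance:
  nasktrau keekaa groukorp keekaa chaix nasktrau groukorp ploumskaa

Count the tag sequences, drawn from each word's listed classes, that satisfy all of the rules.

2

Candidates per position — 1:nasktrau {A,C}; 2:keekaa {V,A}; 3:groukorp {D}; 4:keekaa {V,A}; 5:chaix {V}; 6:nasktrau {A,C}; 7:groukorp {D}; 8:ploumskaa {C}.
There are 16 candidate sequences in total.
The sequences that satisfy every rule: C V D V V A D C; C V D V V C D C.
Count = 2.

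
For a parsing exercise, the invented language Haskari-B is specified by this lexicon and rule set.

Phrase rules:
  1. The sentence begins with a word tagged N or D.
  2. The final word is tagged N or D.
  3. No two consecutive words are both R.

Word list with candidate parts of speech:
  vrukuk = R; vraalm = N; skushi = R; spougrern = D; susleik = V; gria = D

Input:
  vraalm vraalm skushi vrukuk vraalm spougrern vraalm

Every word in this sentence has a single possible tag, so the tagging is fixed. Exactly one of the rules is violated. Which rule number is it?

3

Fixed tagging: N N R R N D N.
Checking each rule: R1 pass, R2 pass, R3 fail.
Only rule 3 fails.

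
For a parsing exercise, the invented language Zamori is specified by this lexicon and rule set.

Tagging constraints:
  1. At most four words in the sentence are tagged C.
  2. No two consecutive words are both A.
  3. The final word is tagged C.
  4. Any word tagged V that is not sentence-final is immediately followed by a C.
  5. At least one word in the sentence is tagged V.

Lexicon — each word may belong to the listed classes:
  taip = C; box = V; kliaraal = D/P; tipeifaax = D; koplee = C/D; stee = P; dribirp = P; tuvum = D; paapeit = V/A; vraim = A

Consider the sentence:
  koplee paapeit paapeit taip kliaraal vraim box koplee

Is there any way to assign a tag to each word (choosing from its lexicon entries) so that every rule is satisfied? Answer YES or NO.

Candidates per position — 1:koplee {C,D}; 2:paapeit {V,A}; 3:paapeit {V,A}; 4:taip {C}; 5:kliaraal {D,P}; 6:vraim {A}; 7:box {V}; 8:koplee {C,D}.
One satisfying assignment: C A V C P A V C.
Checking: rule 1 ok; rule 2 ok; rule 3 ok; rule 4 ok; rule 5 ok.

YES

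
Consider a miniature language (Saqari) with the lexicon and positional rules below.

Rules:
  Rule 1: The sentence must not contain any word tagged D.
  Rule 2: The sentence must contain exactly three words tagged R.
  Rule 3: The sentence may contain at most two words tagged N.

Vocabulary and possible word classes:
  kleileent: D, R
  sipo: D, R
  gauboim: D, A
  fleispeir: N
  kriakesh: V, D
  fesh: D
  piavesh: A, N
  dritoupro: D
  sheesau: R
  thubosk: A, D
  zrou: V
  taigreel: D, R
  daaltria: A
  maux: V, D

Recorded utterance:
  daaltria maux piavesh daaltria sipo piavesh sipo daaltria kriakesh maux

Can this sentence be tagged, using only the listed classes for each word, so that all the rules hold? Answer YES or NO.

NO

Candidates per position — 1:daaltria {A}; 2:maux {V,D}; 3:piavesh {A,N}; 4:daaltria {A}; 5:sipo {D,R}; 6:piavesh {A,N}; 7:sipo {D,R}; 8:daaltria {A}; 9:kriakesh {V,D}; 10:maux {V,D}.
Rule 2 cannot be satisfied by any choice of tags from the lexicon.
So there is no consistent tagging.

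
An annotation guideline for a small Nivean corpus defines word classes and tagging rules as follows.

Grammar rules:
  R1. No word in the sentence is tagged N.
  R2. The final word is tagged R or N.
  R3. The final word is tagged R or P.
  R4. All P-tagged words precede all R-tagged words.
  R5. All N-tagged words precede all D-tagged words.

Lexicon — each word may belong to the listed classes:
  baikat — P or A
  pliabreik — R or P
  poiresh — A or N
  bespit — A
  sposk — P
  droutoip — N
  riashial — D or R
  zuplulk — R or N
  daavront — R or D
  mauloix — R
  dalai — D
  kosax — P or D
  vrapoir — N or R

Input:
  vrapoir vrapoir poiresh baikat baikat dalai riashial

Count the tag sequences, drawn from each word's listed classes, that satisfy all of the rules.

Candidates per position — 1:vrapoir {N,R}; 2:vrapoir {N,R}; 3:poiresh {A,N}; 4:baikat {P,A}; 5:baikat {P,A}; 6:dalai {D}; 7:riashial {D,R}.
There are 64 candidate sequences in total.
The sequences that satisfy every rule: R R A A A D R.
Count = 1.

1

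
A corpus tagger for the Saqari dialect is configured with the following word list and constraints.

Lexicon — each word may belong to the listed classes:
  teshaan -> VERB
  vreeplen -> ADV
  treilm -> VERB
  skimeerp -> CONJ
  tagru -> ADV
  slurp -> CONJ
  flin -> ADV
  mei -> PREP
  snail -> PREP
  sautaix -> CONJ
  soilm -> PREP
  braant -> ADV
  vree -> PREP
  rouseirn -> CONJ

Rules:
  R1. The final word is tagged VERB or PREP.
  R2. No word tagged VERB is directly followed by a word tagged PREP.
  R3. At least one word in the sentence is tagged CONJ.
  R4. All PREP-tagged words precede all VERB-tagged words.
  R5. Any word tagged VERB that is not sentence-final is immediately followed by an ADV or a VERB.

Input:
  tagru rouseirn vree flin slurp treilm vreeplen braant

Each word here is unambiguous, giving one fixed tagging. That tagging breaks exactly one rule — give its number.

1

Fixed tagging: ADV CONJ PREP ADV CONJ VERB ADV ADV.
Checking each rule: R1 fails, R2 ok, R3 ok, R4 ok, R5 ok.
Only rule 1 fails.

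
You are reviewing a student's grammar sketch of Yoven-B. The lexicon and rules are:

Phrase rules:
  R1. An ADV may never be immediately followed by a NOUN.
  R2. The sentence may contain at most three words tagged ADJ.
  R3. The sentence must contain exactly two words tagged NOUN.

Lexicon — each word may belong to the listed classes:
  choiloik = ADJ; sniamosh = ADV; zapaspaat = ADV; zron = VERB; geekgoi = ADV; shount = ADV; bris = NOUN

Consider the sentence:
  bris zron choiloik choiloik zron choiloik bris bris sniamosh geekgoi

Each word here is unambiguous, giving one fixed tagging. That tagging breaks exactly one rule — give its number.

3

Fixed tagging: NOUN VERB ADJ ADJ VERB ADJ NOUN NOUN ADV ADV.
Applying the rules: R1 pass, R2 pass, R3 fail.
Only rule 3 fails.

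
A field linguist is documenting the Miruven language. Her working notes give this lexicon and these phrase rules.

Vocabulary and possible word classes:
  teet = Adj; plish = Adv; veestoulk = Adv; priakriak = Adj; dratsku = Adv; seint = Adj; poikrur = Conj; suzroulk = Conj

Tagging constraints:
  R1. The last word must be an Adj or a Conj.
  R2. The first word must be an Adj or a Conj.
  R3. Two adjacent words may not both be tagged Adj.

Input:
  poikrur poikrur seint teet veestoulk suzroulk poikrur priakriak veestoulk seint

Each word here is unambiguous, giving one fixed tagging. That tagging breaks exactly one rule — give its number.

3

Fixed tagging: Conj Conj Adj Adj Adv Conj Conj Adj Adv Adj.
Applying the rules: R1 ok, R2 ok, R3 fails.
Only rule 3 fails.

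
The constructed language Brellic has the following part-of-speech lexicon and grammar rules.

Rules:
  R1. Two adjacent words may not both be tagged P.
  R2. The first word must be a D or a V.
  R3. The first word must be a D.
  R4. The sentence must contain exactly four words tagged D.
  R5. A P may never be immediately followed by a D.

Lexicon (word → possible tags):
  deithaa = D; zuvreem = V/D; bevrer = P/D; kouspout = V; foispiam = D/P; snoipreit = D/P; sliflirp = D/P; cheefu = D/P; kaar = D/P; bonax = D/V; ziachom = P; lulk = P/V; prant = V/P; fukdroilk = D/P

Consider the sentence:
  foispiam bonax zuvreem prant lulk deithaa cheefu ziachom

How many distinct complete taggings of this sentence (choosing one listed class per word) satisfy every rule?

Candidates per position — 1:foispiam {D,P}; 2:bonax {D,V}; 3:zuvreem {V,D}; 4:prant {V,P}; 5:lulk {P,V}; 6:deithaa {D}; 7:cheefu {D,P}; 8:ziachom {P}.
There are 64 candidate sequences in total.
The sequences that satisfy every rule: D D V V V D D P; D D V P V D D P; D V D V V D D P; D V D P V D D P.
Count = 4.

4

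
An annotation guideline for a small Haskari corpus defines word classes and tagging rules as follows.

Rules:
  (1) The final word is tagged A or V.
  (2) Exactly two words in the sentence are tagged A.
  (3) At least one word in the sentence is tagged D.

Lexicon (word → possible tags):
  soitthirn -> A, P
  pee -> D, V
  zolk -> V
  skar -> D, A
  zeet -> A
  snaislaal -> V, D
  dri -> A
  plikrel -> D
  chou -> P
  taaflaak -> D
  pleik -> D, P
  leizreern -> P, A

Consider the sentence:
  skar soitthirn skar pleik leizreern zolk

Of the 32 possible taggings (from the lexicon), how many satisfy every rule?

Candidates per position — 1:skar {D,A}; 2:soitthirn {A,P}; 3:skar {D,A}; 4:pleik {D,P}; 5:leizreern {P,A}; 6:zolk {V}.
There are 32 candidate sequences in total.
Checking each against the rules leaves 11 sequences.
Count = 11.

11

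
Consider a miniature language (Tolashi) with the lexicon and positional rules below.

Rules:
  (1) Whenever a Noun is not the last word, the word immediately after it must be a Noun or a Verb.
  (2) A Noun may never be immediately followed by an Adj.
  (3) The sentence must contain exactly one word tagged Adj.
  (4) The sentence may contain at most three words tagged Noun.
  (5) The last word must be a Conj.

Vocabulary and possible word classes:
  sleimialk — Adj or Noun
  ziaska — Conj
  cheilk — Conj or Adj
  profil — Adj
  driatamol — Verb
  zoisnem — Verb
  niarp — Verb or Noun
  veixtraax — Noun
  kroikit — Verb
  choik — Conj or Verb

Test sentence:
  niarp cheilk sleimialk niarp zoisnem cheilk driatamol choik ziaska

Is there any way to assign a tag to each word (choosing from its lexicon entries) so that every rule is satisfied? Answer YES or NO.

Candidates per position — 1:niarp {Verb,Noun}; 2:cheilk {Conj,Adj}; 3:sleimialk {Adj,Noun}; 4:niarp {Verb,Noun}; 5:zoisnem {Verb}; 6:cheilk {Conj,Adj}; 7:driatamol {Verb}; 8:choik {Conj,Verb}; 9:ziaska {Conj}.
One satisfying assignment: Verb Conj Adj Noun Verb Conj Verb Verb Conj.
Check: rule 1 ✓; rule 2 ✓; rule 3 ✓; rule 4 ✓; rule 5 ✓.

YES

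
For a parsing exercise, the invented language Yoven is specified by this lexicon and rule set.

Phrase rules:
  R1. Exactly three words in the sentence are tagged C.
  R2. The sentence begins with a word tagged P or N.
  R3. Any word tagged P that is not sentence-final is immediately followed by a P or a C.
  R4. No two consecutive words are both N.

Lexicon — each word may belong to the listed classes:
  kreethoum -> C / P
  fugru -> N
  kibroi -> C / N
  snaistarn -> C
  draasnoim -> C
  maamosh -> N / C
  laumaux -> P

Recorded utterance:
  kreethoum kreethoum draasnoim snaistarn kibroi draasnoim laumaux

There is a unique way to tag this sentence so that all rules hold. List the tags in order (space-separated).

Candidates per position — 1:kreethoum {C,P}; 2:kreethoum {C,P}; 3:draasnoim {C}; 4:snaistarn {C}; 5:kibroi {C,N}; 6:draasnoim {C}; 7:laumaux {P}.
Position 1: C is ruled out by rule 1; that leaves P.
Position 2: C is ruled out by rule 1; that leaves P.
Position 5: C is ruled out by rule 1; that leaves N.
The only consistent sequence is: P P C C N C P.
Rule-by-rule: rule 1 ✓; rule 2 ✓; rule 3 ✓; rule 4 ✓.

P P C C N C P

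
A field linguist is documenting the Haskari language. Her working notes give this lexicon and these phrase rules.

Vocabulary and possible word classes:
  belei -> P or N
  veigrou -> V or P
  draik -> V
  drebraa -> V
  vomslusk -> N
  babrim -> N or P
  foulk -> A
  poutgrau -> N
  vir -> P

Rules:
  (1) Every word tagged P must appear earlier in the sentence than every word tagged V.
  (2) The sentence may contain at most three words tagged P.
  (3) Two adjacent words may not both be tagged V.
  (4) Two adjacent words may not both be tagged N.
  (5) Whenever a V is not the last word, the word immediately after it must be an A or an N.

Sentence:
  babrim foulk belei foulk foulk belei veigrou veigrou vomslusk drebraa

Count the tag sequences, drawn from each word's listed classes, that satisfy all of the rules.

Candidates per position — 1:babrim {N,P}; 2:foulk {A}; 3:belei {P,N}; 4:foulk {A}; 5:foulk {A}; 6:belei {P,N}; 7:veigrou {V,P}; 8:veigrou {V,P}; 9:vomslusk {N}; 10:drebraa {V}.
There are 32 candidate sequences in total.
Checking each against the rules leaves 11 sequences.
Count = 11.

11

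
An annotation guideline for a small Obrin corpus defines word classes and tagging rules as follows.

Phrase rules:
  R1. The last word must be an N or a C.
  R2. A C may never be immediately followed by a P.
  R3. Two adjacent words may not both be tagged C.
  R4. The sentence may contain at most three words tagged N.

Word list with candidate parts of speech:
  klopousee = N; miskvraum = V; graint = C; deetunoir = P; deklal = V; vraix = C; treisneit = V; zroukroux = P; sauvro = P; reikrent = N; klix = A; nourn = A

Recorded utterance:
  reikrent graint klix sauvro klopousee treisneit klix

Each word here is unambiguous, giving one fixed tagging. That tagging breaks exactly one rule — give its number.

Fixed tagging: N C A P N V A.
Rule check: R1 ✗, R2 ✓, R3 ✓, R4 ✓.
Only rule 1 fails.

1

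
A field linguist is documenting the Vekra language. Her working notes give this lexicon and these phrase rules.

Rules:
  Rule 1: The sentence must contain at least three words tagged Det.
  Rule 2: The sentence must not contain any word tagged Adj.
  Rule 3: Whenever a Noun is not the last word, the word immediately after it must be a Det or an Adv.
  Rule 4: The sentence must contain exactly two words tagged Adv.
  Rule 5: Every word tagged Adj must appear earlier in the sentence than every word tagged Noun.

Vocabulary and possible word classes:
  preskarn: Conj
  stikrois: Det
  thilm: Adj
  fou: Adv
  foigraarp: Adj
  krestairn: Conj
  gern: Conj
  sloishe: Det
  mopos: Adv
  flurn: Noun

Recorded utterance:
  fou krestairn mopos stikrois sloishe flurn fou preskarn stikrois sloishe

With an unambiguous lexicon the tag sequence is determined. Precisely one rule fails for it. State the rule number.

Fixed tagging: Adv Conj Adv Det Det Noun Adv Conj Det Det.
Rule check: R1 holds, R2 holds, R3 holds, R4 violated, R5 holds.
Only rule 4 fails.

4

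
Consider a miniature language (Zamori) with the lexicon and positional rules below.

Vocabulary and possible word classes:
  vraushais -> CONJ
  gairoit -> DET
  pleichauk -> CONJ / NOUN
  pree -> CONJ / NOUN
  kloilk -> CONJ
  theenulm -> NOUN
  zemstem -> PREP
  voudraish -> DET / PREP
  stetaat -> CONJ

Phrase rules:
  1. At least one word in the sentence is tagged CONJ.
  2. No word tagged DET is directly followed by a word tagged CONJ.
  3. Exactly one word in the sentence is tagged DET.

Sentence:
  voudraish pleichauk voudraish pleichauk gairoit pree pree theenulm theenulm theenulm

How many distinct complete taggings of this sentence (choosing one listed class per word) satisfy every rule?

7

Candidates per position — 1:voudraish {DET,PREP}; 2:pleichauk {CONJ,NOUN}; 3:voudraish {DET,PREP}; 4:pleichauk {CONJ,NOUN}; 5:gairoit {DET}; 6:pree {CONJ,NOUN}; 7:pree {CONJ,NOUN}; 8:theenulm {NOUN}; 9:theenulm {NOUN}; 10:theenulm {NOUN}.
There are 64 candidate sequences in total.
Checking each against the rules leaves 7 sequences.
Count = 7.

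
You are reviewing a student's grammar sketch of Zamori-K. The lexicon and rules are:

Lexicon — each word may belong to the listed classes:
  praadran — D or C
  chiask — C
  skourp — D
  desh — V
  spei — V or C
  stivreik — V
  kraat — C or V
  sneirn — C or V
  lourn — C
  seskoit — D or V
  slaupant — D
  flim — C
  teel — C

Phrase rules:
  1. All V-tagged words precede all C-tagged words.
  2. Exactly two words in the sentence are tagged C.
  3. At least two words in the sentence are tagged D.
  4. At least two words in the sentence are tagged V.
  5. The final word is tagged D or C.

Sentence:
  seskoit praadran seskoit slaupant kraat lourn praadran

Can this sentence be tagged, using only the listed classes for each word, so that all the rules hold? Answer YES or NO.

YES

Candidates per position — 1:seskoit {D,V}; 2:praadran {D,C}; 3:seskoit {D,V}; 4:slaupant {D}; 5:kraat {C,V}; 6:lourn {C}; 7:praadran {D,C}.
One satisfying assignment: V D V D V C C.
Verifying each rule — rule 1 ok; rule 2 ok; rule 3 ok; rule 4 ok; rule 5 ok.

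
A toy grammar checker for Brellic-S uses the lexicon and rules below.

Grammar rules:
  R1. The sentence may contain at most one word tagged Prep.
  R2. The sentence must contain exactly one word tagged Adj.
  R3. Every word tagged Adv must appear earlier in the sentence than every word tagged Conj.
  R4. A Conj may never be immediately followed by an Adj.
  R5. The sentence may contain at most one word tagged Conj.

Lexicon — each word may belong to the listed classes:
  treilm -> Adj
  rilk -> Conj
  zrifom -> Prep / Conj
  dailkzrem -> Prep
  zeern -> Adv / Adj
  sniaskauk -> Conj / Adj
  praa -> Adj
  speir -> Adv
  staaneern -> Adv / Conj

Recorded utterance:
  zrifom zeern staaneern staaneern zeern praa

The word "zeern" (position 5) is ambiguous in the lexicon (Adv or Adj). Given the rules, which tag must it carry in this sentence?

Adv

Candidates per position — 1:zrifom {Prep,Conj}; 2:zeern {Adv,Adj}; 3:staaneern {Adv,Conj}; 4:staaneern {Adv,Conj}; 5:zeern {Adv,Adj}; 6:praa {Adj}.
If word 2 were Adj, no tagging could satisfy rule 2; so word 2 is Adv.
If word 5 were Adj, no tagging could satisfy rule 2; so word 5 is Adv.
If word 1 were Conj, no tagging could satisfy rule 3; so word 1 is Prep.
If word 3 were Conj, no tagging could satisfy rule 3; so word 3 is Adv.
If word 4 were Conj, no tagging could satisfy rule 3; so word 4 is Adv.
The only consistent sequence is: Prep Adv Adv Adv Adv Adj.
Verifying each rule — rule 1 holds; rule 2 holds; rule 3 holds; rule 4 holds; rule 5 holds.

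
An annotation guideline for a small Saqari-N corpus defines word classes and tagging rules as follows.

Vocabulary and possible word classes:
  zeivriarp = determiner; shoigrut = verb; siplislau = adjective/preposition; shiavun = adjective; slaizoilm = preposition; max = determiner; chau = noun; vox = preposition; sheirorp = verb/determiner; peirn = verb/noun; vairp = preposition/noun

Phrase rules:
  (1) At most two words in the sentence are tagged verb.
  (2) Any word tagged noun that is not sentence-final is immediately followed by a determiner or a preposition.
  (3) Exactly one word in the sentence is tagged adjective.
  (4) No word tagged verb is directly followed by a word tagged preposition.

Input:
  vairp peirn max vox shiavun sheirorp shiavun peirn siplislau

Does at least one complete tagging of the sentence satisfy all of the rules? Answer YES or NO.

Candidates per position — 1:vairp {preposition,noun}; 2:peirn {verb,noun}; 3:max {determiner}; 4:vox {preposition}; 5:shiavun {adjective}; 6:sheirorp {verb,determiner}; 7:shiavun {adjective}; 8:peirn {verb,noun}; 9:siplislau {adjective,preposition}.
Rule 3 cannot be satisfied by any choice of tags from the lexicon.
So there is no consistent tagging.

NO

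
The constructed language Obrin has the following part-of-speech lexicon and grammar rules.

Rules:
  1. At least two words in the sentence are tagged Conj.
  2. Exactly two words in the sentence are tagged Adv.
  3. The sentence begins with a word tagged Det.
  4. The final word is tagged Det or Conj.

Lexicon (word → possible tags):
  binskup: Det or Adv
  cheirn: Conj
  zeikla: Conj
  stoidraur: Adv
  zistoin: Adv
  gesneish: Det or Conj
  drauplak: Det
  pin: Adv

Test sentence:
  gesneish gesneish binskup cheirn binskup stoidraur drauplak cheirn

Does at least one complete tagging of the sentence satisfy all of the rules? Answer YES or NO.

YES

Candidates per position — 1:gesneish {Det,Conj}; 2:gesneish {Det,Conj}; 3:binskup {Det,Adv}; 4:cheirn {Conj}; 5:binskup {Det,Adv}; 6:stoidraur {Adv}; 7:drauplak {Det}; 8:cheirn {Conj}.
One satisfying assignment: Det Conj Adv Conj Det Adv Det Conj.
Checking: rule 1 ✓; rule 2 ✓; rule 3 ✓; rule 4 ✓.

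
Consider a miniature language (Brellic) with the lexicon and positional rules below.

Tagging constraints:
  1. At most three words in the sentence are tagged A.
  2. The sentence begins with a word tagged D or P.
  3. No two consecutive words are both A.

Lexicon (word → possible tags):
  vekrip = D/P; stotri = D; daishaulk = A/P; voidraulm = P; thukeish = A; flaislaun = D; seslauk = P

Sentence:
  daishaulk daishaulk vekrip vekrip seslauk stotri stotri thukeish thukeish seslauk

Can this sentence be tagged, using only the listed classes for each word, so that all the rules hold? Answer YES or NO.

NO

Candidates per position — 1:daishaulk {A,P}; 2:daishaulk {A,P}; 3:vekrip {D,P}; 4:vekrip {D,P}; 5:seslauk {P}; 6:stotri {D}; 7:stotri {D}; 8:thukeish {A}; 9:thukeish {A}; 10:seslauk {P}.
Rule 3 cannot be satisfied by any choice of tags from the lexicon.
So there is no consistent tagging.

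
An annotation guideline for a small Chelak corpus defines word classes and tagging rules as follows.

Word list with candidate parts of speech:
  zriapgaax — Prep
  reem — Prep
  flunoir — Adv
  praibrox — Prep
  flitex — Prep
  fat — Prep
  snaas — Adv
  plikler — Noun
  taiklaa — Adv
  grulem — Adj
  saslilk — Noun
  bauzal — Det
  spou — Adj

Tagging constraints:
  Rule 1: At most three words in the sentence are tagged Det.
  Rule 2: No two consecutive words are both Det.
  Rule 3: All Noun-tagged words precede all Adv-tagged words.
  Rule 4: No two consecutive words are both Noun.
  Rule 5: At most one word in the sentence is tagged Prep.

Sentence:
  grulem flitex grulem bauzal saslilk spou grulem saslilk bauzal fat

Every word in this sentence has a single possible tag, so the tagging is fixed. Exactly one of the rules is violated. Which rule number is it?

5

Fixed tagging: Adj Prep Adj Det Noun Adj Adj Noun Det Prep.
Checking each rule: R1 ok, R2 ok, R3 ok, R4 ok, R5 fails.
Only rule 5 fails.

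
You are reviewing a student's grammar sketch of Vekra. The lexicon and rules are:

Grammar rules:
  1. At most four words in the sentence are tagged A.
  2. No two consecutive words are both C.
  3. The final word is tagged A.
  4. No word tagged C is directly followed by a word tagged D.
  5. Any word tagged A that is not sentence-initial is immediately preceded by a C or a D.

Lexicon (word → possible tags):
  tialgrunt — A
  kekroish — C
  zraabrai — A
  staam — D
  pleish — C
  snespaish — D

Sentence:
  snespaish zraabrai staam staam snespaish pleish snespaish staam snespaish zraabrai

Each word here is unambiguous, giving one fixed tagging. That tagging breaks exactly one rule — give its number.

4

Fixed tagging: D A D D D C D D D A.
Applying the rules: R1 pass, R2 pass, R3 pass, R4 fail, R5 pass.
Only rule 4 fails.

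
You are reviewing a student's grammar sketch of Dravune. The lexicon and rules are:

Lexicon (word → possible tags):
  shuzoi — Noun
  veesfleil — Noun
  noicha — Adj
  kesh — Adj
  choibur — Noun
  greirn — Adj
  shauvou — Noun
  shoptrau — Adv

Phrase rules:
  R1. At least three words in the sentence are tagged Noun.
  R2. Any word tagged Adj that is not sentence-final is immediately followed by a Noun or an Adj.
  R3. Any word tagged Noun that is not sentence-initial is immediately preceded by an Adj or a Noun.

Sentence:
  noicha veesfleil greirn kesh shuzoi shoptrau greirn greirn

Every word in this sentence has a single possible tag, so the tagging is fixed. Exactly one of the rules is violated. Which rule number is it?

Fixed tagging: Adj Noun Adj Adj Noun Adv Adj Adj.
Applying the rules: R1 fail, R2 pass, R3 pass.
Only rule 1 fails.

1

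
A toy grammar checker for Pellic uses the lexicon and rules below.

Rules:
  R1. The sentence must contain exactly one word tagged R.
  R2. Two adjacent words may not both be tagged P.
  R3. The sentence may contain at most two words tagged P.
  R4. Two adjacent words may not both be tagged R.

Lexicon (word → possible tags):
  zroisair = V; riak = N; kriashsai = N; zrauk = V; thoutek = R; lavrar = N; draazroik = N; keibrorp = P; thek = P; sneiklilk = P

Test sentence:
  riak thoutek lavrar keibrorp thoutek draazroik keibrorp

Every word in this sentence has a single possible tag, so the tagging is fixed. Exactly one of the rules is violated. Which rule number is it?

1

Fixed tagging: N R N P R N P.
Rule check: R1 fail, R2 pass, R3 pass, R4 pass.
Only rule 1 fails.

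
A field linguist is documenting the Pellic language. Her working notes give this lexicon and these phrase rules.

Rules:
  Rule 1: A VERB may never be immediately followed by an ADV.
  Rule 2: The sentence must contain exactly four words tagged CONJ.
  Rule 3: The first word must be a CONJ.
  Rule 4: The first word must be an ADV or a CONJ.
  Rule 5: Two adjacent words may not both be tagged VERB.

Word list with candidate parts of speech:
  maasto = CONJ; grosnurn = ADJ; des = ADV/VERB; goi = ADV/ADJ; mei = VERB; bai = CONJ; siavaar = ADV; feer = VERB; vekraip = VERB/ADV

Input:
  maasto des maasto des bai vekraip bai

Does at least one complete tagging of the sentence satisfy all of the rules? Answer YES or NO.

Candidates per position — 1:maasto {CONJ}; 2:des {ADV,VERB}; 3:maasto {CONJ}; 4:des {ADV,VERB}; 5:bai {CONJ}; 6:vekraip {VERB,ADV}; 7:bai {CONJ}.
One satisfying assignment: CONJ VERB CONJ VERB CONJ ADV CONJ.
Rule-by-rule: rule 1 ok; rule 2 ok; rule 3 ok; rule 4 ok; rule 5 ok.

YES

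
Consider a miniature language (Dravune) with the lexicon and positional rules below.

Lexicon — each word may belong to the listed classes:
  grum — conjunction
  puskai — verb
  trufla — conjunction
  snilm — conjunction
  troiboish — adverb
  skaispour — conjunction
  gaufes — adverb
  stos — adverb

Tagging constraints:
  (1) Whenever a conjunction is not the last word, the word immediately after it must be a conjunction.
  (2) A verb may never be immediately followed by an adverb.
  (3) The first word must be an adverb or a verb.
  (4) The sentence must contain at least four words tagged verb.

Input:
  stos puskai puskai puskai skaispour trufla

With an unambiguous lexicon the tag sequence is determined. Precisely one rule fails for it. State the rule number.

Fixed tagging: adverb verb verb verb conjunction conjunction.
Applying the rules: R1 pass, R2 pass, R3 pass, R4 fail.
Only rule 4 fails.

4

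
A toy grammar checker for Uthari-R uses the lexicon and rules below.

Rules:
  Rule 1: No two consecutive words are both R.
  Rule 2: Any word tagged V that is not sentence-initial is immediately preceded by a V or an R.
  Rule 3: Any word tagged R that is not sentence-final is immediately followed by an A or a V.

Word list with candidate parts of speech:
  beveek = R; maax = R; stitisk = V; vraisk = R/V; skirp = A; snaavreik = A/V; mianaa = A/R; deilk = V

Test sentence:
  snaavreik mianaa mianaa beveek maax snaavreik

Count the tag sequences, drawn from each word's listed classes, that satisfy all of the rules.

0

Candidates per position — 1:snaavreik {A,V}; 2:mianaa {A,R}; 3:mianaa {A,R}; 4:beveek {R}; 5:maax {R}; 6:snaavreik {A,V}.
There are 16 candidate sequences in total.
Rule 1 cannot be satisfied by any choice of tags from the lexicon.
So there is no consistent tagging.
Count = 0.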